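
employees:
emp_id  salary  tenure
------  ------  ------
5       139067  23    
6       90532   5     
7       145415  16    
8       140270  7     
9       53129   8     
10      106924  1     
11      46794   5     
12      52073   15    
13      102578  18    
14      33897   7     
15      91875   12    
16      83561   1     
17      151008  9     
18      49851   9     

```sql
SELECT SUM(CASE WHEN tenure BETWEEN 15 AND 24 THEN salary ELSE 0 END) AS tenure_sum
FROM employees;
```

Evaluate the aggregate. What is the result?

emp_id=5: ✓ → 139067
emp_id=6: ✗
emp_id=7: ✓ → 145415
emp_id=8: ✗
emp_id=9: ✗
emp_id=10: ✗
emp_id=11: ✗
emp_id=12: ✓ → 52073
emp_id=13: ✓ → 102578
emp_id=14: ✗
emp_id=15: ✗
emp_id=16: ✗
emp_id=17: ✗
emp_id=18: ✗
tenure_sum = 139067 + 145415 + 52073 + 102578 = 439133

439133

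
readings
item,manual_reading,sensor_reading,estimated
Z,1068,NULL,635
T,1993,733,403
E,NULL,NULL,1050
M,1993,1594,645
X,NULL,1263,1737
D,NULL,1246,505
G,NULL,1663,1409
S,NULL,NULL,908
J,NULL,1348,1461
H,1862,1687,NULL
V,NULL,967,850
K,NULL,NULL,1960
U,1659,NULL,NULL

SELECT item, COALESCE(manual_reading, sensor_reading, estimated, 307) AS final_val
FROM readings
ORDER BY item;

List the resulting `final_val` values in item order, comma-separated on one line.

1246, 1050, 1663, 1862, 1348, 1960, 1993, 908, 1993, 1659, 967, 1263, 1068

item=D: manual_reading=NULL, sensor_reading=1246 → 1246
item=E: manual_reading=NULL, sensor_reading=NULL, estimated=1050 → 1050
item=G: manual_reading=NULL, sensor_reading=1663 → 1663
item=H: manual_reading=1862 → 1862
item=J: manual_reading=NULL, sensor_reading=1348 → 1348
item=K: manual_reading=NULL, sensor_reading=NULL, estimated=1960 → 1960
item=M: manual_reading=1993 → 1993
item=S: manual_reading=NULL, sensor_reading=NULL, estimated=908 → 908
item=T: manual_reading=1993 → 1993
item=U: manual_reading=1659 → 1659
item=V: manual_reading=NULL, sensor_reading=967 → 967
item=X: manual_reading=NULL, sensor_reading=1263 → 1263
item=Z: manual_reading=1068 → 1068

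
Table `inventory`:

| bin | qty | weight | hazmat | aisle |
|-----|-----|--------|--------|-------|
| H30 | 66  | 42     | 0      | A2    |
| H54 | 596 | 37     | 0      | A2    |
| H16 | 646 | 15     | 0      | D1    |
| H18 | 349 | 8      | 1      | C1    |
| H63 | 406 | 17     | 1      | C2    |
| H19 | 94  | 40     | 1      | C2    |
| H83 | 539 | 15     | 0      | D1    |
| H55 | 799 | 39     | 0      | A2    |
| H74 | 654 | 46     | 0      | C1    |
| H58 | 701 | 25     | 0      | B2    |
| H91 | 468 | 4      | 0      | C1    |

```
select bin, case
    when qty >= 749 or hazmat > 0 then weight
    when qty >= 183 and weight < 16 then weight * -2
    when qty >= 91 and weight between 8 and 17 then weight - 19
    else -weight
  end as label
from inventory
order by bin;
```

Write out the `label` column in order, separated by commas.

-30, 8, 40, -42, -37, 39, -25, 17, -46, -30, -8

bin=H16: qty >= 183 and weight < 16 → -30
bin=H18: qty >= 749 or hazmat > 0 → 8
bin=H19: qty >= 749 or hazmat > 0 → 40
bin=H30: ELSE → -42
bin=H54: ELSE → -37
bin=H55: qty >= 749 or hazmat > 0 → 39
bin=H58: ELSE → -25
bin=H63: qty >= 749 or hazmat > 0 → 17
bin=H74: ELSE → -46
bin=H83: qty >= 183 and weight < 16 → -30
bin=H91: qty >= 183 and weight < 16 → -8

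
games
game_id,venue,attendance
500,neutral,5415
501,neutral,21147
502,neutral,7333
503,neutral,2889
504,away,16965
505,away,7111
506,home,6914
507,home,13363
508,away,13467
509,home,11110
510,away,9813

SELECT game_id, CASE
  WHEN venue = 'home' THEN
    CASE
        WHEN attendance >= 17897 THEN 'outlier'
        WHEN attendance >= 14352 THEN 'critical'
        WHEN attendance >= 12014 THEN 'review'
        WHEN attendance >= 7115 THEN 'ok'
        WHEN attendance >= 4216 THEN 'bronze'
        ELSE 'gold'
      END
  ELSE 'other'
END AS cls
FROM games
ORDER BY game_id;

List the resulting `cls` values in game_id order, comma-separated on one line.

game_id=500: venue='neutral' → outer ELSE → other
game_id=501: venue='neutral' → outer ELSE → other
game_id=502: venue='neutral' → outer ELSE → other
game_id=503: venue='neutral' → outer ELSE → other
game_id=504: venue='away' → outer ELSE → other
game_id=505: venue='away' → outer ELSE → other
game_id=506: venue='home' → inner[attendance >= 4216] → bronze
game_id=507: venue='home' → inner[attendance >= 12014] → review
game_id=508: venue='away' → outer ELSE → other
game_id=509: venue='home' → inner[attendance >= 7115] → ok
game_id=510: venue='away' → outer ELSE → other

other, other, other, other, other, other, bronze, review, other, ok, other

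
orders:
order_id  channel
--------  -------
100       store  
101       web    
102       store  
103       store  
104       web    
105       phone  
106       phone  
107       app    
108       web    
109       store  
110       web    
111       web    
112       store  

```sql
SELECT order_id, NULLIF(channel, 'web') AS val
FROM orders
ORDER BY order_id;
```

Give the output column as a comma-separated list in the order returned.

order_id=100: channel=store vs web: differ → store
order_id=101: channel=web vs web: equal → NULL
order_id=102: channel=store vs web: differ → store
order_id=103: channel=store vs web: differ → store
order_id=104: channel=web vs web: equal → NULL
order_id=105: channel=phone vs web: differ → phone
order_id=106: channel=phone vs web: differ → phone
order_id=107: channel=app vs web: differ → app
order_id=108: channel=web vs web: equal → NULL
order_id=109: channel=store vs web: differ → store
order_id=110: channel=web vs web: equal → NULL
order_id=111: channel=web vs web: equal → NULL
order_id=112: channel=store vs web: differ → store

store, NULL, store, store, NULL, phone, phone, app, NULL, store, NULL, NULL, store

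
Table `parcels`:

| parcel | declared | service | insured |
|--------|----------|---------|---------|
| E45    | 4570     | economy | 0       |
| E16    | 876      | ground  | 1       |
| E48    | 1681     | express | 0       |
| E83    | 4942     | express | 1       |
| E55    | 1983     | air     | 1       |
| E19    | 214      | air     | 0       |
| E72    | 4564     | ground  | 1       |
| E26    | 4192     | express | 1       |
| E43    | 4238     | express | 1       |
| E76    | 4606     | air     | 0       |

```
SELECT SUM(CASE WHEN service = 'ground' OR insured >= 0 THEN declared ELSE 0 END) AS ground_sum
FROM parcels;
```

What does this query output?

parcel=E45: ✓ → 4570
parcel=E16: ✓ → 876
parcel=E48: ✓ → 1681
parcel=E83: ✓ → 4942
parcel=E55: ✓ → 1983
parcel=E19: ✓ → 214
parcel=E72: ✓ → 4564
parcel=E26: ✓ → 4192
parcel=E43: ✓ → 4238
parcel=E76: ✓ → 4606
ground_sum = 4570 + 876 + 1681 + 4942 + 1983 + 214 + 4564 + 4192 + 4238 + 4606 = 31866

31866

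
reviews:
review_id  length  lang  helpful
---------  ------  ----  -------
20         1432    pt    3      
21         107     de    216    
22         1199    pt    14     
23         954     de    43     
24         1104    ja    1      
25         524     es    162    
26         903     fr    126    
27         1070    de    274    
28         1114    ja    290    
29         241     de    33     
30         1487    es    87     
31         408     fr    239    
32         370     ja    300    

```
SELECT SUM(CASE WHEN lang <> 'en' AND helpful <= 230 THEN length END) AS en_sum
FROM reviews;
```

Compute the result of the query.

7951

review_id=20: ✓ → 1432
review_id=21: ✓ → 107
review_id=22: ✓ → 1199
review_id=23: ✓ → 954
review_id=24: ✓ → 1104
review_id=25: ✓ → 524
review_id=26: ✓ → 903
review_id=27: ✗
review_id=28: ✗
review_id=29: ✓ → 241
review_id=30: ✓ → 1487
review_id=31: ✗
review_id=32: ✗
en_sum = 1432 + 107 + 1199 + 954 + 1104 + 524 + 903 + 241 + 1487 = 7951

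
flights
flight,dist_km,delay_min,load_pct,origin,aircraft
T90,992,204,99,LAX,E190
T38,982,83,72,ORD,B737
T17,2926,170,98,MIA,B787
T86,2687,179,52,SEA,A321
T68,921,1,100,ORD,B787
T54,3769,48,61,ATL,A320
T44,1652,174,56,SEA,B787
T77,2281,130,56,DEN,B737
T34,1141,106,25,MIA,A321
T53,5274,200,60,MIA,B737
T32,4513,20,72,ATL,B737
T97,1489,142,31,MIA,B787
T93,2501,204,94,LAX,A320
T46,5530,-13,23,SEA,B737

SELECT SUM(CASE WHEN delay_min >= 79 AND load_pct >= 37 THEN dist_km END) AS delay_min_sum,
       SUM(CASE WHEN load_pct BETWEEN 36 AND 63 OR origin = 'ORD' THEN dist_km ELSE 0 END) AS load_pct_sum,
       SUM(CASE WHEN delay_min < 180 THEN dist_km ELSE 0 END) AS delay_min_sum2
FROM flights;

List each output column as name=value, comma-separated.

delay_min_sum=19295, load_pct_sum=17566, delay_min_sum2=27891

[delay_min_sum: delay_min >= 79 AND load_pct >= 37]
flight=T90: ✓ → 992
flight=T38: ✓ → 982
flight=T17: ✓ → 2926
flight=T86: ✓ → 2687
flight=T68: ✗
flight=T54: ✗
flight=T44: ✓ → 1652
flight=T77: ✓ → 2281
flight=T34: ✗
flight=T53: ✓ → 5274
flight=T32: ✗
flight=T97: ✗
flight=T93: ✓ → 2501
flight=T46: ✗
delay_min_sum = 992 + 982 + 2926 + 2687 + 1652 + 2281 + 5274 + 2501 = 19295
—
[load_pct_sum: load_pct BETWEEN 36 AND 63 OR origin = 'ORD']
flight=T90: ✗
flight=T38: ✓ → 982
flight=T17: ✗
flight=T86: ✓ → 2687
flight=T68: ✓ → 921
flight=T54: ✓ → 3769
flight=T44: ✓ → 1652
flight=T77: ✓ → 2281
flight=T34: ✗
flight=T53: ✓ → 5274
flight=T32: ✗
flight=T97: ✗
flight=T93: ✗
flight=T46: ✗
load_pct_sum = 982 + 2687 + 921 + 3769 + 1652 + 2281 + 5274 = 17566
—
[delay_min_sum2: delay_min < 180]
flight=T90: ✗
flight=T38: ✓ → 982
flight=T17: ✓ → 2926
flight=T86: ✓ → 2687
flight=T68: ✓ → 921
flight=T54: ✓ → 3769
flight=T44: ✓ → 1652
flight=T77: ✓ → 2281
flight=T34: ✓ → 1141
flight=T53: ✗
flight=T32: ✓ → 4513
flight=T97: ✓ → 1489
flight=T93: ✗
flight=T46: ✓ → 5530
delay_min_sum2 = 982 + 2926 + 2687 + 921 + 3769 + 1652 + 2281 + 1141 + 4513 + 1489 + 5530 = 27891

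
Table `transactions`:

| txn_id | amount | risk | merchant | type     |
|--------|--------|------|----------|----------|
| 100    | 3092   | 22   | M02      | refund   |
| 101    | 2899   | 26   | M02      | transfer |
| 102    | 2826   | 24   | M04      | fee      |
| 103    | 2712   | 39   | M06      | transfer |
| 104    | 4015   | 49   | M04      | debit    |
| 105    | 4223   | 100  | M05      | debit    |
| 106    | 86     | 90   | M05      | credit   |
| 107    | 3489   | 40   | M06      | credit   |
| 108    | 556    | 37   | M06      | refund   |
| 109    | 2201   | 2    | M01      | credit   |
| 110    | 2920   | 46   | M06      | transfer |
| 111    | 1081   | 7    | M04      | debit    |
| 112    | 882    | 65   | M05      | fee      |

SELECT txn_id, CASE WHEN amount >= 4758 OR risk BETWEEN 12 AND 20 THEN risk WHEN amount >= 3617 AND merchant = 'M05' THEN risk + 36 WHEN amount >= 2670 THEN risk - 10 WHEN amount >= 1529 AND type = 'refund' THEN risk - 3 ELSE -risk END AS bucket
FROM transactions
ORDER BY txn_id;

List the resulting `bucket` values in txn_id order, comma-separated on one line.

txn_id=100: amount >= 2670 → 12
txn_id=101: amount >= 2670 → 16
txn_id=102: amount >= 2670 → 14
txn_id=103: amount >= 2670 → 29
txn_id=104: amount >= 2670 → 39
txn_id=105: amount >= 3617 AND merchant = 'M05' → 136
txn_id=106: ELSE → -90
txn_id=107: amount >= 2670 → 30
txn_id=108: ELSE → -37
txn_id=109: ELSE → -2
txn_id=110: amount >= 2670 → 36
txn_id=111: ELSE → -7
txn_id=112: ELSE → -65

12, 16, 14, 29, 39, 136, -90, 30, -37, -2, 36, -7, -65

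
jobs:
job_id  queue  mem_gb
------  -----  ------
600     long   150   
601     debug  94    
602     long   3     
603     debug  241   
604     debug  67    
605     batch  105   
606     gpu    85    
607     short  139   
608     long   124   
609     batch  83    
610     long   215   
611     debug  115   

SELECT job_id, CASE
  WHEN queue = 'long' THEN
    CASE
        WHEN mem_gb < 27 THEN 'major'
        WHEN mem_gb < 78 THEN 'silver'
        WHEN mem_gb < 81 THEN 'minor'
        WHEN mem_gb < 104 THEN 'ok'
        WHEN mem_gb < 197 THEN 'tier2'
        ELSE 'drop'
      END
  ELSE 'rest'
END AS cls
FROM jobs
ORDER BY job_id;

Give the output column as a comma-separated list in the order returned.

job_id=600: queue='long' → inner[mem_gb < 197] → tier2
job_id=601: queue='debug' → outer ELSE → rest
job_id=602: queue='long' → inner[mem_gb < 27] → major
job_id=603: queue='debug' → outer ELSE → rest
job_id=604: queue='debug' → outer ELSE → rest
job_id=605: queue='batch' → outer ELSE → rest
job_id=606: queue='gpu' → outer ELSE → rest
job_id=607: queue='short' → outer ELSE → rest
job_id=608: queue='long' → inner[mem_gb < 197] → tier2
job_id=609: queue='batch' → outer ELSE → rest
job_id=610: queue='long' → inner[ELSE] → drop
job_id=611: queue='debug' → outer ELSE → rest

tier2, rest, major, rest, rest, rest, rest, rest, tier2, rest, drop, rest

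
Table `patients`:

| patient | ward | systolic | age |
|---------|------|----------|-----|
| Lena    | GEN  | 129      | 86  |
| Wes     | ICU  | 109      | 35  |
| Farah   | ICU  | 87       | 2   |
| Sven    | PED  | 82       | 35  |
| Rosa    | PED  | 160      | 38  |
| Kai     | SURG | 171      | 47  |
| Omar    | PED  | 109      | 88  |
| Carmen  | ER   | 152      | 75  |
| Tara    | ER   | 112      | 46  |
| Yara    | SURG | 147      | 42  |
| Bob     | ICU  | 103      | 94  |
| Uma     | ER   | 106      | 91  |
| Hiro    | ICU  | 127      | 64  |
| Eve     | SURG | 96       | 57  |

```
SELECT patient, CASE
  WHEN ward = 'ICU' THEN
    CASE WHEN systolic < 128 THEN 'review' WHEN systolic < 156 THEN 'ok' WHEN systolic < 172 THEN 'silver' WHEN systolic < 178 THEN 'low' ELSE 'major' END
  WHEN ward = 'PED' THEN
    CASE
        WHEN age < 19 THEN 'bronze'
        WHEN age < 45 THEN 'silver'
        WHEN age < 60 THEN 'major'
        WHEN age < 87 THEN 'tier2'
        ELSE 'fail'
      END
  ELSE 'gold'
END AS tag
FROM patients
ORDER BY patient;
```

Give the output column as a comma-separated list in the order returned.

review, gold, gold, review, review, gold, gold, fail, silver, silver, gold, gold, review, gold

patient=Bob: ward='ICU' → inner[systolic < 128] → review
patient=Carmen: ward='ER' → outer ELSE → gold
patient=Eve: ward='SURG' → outer ELSE → gold
patient=Farah: ward='ICU' → inner[systolic < 128] → review
patient=Hiro: ward='ICU' → inner[systolic < 128] → review
patient=Kai: ward='SURG' → outer ELSE → gold
patient=Lena: ward='GEN' → outer ELSE → gold
patient=Omar: ward='PED' → inner[ELSE] → fail
patient=Rosa: ward='PED' → inner[age < 45] → silver
patient=Sven: ward='PED' → inner[age < 45] → silver
patient=Tara: ward='ER' → outer ELSE → gold
patient=Uma: ward='ER' → outer ELSE → gold
patient=Wes: ward='ICU' → inner[systolic < 128] → review
patient=Yara: ward='SURG' → outer ELSE → gold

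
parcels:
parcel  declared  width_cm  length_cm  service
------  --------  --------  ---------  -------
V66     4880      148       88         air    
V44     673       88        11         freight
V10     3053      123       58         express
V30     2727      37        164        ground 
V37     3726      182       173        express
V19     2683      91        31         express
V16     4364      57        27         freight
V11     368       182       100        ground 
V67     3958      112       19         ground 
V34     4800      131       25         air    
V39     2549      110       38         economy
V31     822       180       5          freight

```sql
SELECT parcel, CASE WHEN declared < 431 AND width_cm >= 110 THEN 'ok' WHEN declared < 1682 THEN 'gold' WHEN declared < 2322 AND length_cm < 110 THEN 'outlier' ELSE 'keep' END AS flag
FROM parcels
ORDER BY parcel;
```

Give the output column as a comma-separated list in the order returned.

parcel=V10: ELSE → keep
parcel=V11: declared < 431 AND width_cm >= 110 → ok
parcel=V16: ELSE → keep
parcel=V19: ELSE → keep
parcel=V30: ELSE → keep
parcel=V31: declared < 1682 → gold
parcel=V34: ELSE → keep
parcel=V37: ELSE → keep
parcel=V39: ELSE → keep
parcel=V44: declared < 1682 → gold
parcel=V66: ELSE → keep
parcel=V67: ELSE → keep

keep, ok, keep, keep, keep, gold, keep, keep, keep, gold, keep, keep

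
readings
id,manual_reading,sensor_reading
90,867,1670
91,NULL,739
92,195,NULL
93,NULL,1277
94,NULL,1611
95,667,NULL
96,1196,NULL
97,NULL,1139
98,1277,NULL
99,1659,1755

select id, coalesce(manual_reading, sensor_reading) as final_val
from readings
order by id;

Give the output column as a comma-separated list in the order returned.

id=90: manual_reading=867 → 867
id=91: manual_reading=NULL, sensor_reading=739 → 739
id=92: manual_reading=195 → 195
id=93: manual_reading=NULL, sensor_reading=1277 → 1277
id=94: manual_reading=NULL, sensor_reading=1611 → 1611
id=95: manual_reading=667 → 667
id=96: manual_reading=1196 → 1196
id=97: manual_reading=NULL, sensor_reading=1139 → 1139
id=98: manual_reading=1277 → 1277
id=99: manual_reading=1659 → 1659

867, 739, 195, 1277, 1611, 667, 1196, 1139, 1277, 1659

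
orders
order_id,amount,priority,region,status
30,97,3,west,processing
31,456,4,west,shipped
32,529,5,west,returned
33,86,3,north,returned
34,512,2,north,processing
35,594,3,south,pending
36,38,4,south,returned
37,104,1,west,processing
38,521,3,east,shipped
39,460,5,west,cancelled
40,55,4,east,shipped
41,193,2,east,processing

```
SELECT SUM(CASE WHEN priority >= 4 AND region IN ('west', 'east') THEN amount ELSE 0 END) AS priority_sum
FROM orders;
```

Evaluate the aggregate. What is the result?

1500

order_id=30: ✗
order_id=31: ✓ → 456
order_id=32: ✓ → 529
order_id=33: ✗
order_id=34: ✗
order_id=35: ✗
order_id=36: ✗
order_id=37: ✗
order_id=38: ✗
order_id=39: ✓ → 460
order_id=40: ✓ → 55
order_id=41: ✗
priority_sum = 456 + 529 + 460 + 55 = 1500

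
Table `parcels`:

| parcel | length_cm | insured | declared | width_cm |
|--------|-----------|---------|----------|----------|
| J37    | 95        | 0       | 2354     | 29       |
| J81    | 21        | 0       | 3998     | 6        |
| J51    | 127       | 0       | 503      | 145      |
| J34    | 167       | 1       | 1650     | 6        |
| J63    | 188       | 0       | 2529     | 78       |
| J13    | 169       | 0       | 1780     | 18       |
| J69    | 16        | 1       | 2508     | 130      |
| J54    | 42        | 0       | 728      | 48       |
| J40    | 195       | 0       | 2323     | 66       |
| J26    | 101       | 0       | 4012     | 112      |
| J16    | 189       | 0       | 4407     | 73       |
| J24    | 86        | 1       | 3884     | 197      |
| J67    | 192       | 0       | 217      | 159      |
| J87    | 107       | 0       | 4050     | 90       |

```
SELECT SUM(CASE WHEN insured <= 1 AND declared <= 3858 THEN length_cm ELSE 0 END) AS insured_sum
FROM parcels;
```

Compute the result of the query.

1191

parcel=J37: ✓ → 95
parcel=J81: ✗
parcel=J51: ✓ → 127
parcel=J34: ✓ → 167
parcel=J63: ✓ → 188
parcel=J13: ✓ → 169
parcel=J69: ✓ → 16
parcel=J54: ✓ → 42
parcel=J40: ✓ → 195
parcel=J26: ✗
parcel=J16: ✗
parcel=J24: ✗
parcel=J67: ✓ → 192
parcel=J87: ✗
insured_sum = 95 + 127 + 167 + 188 + 169 + 16 + 42 + 195 + 192 = 1191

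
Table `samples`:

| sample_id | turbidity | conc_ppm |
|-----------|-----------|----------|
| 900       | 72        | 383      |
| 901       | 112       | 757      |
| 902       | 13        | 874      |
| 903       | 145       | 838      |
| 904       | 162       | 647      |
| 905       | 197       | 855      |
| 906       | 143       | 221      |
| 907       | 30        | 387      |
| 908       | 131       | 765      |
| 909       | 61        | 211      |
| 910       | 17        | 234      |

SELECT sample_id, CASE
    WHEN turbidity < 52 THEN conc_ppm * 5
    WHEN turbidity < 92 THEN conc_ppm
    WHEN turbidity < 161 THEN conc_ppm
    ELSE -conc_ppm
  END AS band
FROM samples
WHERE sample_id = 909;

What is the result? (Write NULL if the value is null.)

211

sample_id = 909: turbidity=61, conc_ppm=211.
turbidity < 52 → false
turbidity < 92 → true → 211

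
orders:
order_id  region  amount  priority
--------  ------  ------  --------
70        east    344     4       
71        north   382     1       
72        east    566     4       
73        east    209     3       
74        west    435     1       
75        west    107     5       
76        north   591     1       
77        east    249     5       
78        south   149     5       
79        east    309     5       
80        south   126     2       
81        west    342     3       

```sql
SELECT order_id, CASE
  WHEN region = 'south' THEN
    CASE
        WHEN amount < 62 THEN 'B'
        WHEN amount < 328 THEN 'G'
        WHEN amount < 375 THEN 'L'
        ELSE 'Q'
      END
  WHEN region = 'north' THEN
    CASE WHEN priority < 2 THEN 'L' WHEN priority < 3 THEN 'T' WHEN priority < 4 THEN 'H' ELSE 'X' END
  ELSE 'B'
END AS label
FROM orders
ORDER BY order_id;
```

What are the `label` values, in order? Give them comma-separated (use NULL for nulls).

B, L, B, B, B, B, L, B, G, B, G, B

order_id=70: region='east' → outer ELSE → B
order_id=71: region='north' → inner[priority < 2] → L
order_id=72: region='east' → outer ELSE → B
order_id=73: region='east' → outer ELSE → B
order_id=74: region='west' → outer ELSE → B
order_id=75: region='west' → outer ELSE → B
order_id=76: region='north' → inner[priority < 2] → L
order_id=77: region='east' → outer ELSE → B
order_id=78: region='south' → inner[amount < 328] → G
order_id=79: region='east' → outer ELSE → B
order_id=80: region='south' → inner[amount < 328] → G
order_id=81: region='west' → outer ELSE → B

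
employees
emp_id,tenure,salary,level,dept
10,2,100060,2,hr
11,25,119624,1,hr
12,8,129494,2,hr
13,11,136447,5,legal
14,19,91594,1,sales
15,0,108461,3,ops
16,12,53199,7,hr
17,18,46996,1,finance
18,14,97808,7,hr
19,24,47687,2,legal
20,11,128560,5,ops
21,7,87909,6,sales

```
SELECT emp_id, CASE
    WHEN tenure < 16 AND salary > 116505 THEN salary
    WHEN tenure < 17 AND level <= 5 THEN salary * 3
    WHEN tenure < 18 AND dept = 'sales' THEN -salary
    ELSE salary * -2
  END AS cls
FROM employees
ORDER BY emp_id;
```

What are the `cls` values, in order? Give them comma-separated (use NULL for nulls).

300180, -239248, 129494, 136447, -183188, 325383, -106398, -93992, -195616, -95374, 128560, -87909

emp_id=10: tenure < 17 AND level <= 5 → 300180
emp_id=11: ELSE → -239248
emp_id=12: tenure < 16 AND salary > 116505 → 129494
emp_id=13: tenure < 16 AND salary > 116505 → 136447
emp_id=14: ELSE → -183188
emp_id=15: tenure < 17 AND level <= 5 → 325383
emp_id=16: ELSE → -106398
emp_id=17: ELSE → -93992
emp_id=18: ELSE → -195616
emp_id=19: ELSE → -95374
emp_id=20: tenure < 16 AND salary > 116505 → 128560
emp_id=21: tenure < 18 AND dept = 'sales' → -87909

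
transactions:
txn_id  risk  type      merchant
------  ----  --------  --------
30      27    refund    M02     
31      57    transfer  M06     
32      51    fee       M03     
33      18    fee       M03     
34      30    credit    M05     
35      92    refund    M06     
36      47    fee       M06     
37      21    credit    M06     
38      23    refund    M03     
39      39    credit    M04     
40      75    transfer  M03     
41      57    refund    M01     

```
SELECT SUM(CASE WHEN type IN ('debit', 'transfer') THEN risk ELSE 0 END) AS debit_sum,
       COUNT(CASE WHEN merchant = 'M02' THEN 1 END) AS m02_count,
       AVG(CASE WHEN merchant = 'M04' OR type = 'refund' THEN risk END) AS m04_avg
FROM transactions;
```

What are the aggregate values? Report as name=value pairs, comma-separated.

debit_sum=132, m02_count=1, m04_avg=47.6

[debit_sum: type IN ('debit', 'transfer')]
txn_id=30: ✗
txn_id=31: ✓ → 57
txn_id=32: ✗
txn_id=33: ✗
txn_id=34: ✗
txn_id=35: ✗
txn_id=36: ✗
txn_id=37: ✗
txn_id=38: ✗
txn_id=39: ✗
txn_id=40: ✓ → 75
txn_id=41: ✗
debit_sum = 57 + 75 = 132
—
[m02_count: merchant = 'M02']
txn_id=30: ✓ → 1
txn_id=31: ✗
txn_id=32: ✗
txn_id=33: ✗
txn_id=34: ✗
txn_id=35: ✗
txn_id=36: ✗
txn_id=37: ✗
txn_id=38: ✗
txn_id=39: ✗
txn_id=40: ✗
txn_id=41: ✗
m02_count = COUNT(1) = 1
—
[m04_avg: merchant = 'M04' OR type = 'refund']
txn_id=30: ✓ → 27
txn_id=31: ✗
txn_id=32: ✗
txn_id=33: ✗
txn_id=34: ✗
txn_id=35: ✓ → 92
txn_id=36: ✗
txn_id=37: ✗
txn_id=38: ✓ → 23
txn_id=39: ✓ → 39
txn_id=40: ✗
txn_id=41: ✓ → 57
m04_avg = (27 + 92 + 23 + 39 + 57) / 5 = 47.6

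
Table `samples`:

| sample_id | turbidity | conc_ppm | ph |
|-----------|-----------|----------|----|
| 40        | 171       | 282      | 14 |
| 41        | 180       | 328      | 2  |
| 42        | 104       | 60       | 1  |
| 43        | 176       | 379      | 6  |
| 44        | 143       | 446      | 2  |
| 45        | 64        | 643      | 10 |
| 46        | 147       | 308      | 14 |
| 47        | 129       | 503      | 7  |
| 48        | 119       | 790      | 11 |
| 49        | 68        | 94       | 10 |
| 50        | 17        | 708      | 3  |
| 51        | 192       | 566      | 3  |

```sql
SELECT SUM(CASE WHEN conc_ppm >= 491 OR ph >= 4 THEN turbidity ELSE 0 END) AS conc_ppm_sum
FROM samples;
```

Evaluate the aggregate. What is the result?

sample_id=40: ✓ → 171
sample_id=41: ✗
sample_id=42: ✗
sample_id=43: ✓ → 176
sample_id=44: ✗
sample_id=45: ✓ → 64
sample_id=46: ✓ → 147
sample_id=47: ✓ → 129
sample_id=48: ✓ → 119
sample_id=49: ✓ → 68
sample_id=50: ✓ → 17
sample_id=51: ✓ → 192
conc_ppm_sum = 171 + 176 + 64 + 147 + 129 + 119 + 68 + 17 + 192 = 1083

1083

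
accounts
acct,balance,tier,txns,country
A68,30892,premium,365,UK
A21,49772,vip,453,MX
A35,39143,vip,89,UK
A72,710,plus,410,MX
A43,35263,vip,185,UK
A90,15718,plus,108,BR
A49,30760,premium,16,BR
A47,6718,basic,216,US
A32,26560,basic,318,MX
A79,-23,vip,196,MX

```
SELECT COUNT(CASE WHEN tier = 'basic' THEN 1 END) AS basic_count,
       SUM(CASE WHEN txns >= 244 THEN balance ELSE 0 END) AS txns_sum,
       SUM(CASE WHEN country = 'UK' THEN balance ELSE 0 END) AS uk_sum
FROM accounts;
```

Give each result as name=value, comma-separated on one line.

basic_count=2, txns_sum=107934, uk_sum=105298

[basic_count: tier = 'basic']
acct=A68: ✗
acct=A21: ✗
acct=A35: ✗
acct=A72: ✗
acct=A43: ✗
acct=A90: ✗
acct=A49: ✗
acct=A47: ✓ → 1
acct=A32: ✓ → 1
acct=A79: ✗
basic_count = COUNT(1, 1) = 2
—
[txns_sum: txns >= 244]
acct=A68: ✓ → 30892
acct=A21: ✓ → 49772
acct=A35: ✗
acct=A72: ✓ → 710
acct=A43: ✗
acct=A90: ✗
acct=A49: ✗
acct=A47: ✗
acct=A32: ✓ → 26560
acct=A79: ✗
txns_sum = 30892 + 49772 + 710 + 26560 = 107934
—
[uk_sum: country = 'UK']
acct=A68: ✓ → 30892
acct=A21: ✗
acct=A35: ✓ → 39143
acct=A72: ✗
acct=A43: ✓ → 35263
acct=A90: ✗
acct=A49: ✗
acct=A47: ✗
acct=A32: ✗
acct=A79: ✗
uk_sum = 30892 + 39143 + 35263 = 105298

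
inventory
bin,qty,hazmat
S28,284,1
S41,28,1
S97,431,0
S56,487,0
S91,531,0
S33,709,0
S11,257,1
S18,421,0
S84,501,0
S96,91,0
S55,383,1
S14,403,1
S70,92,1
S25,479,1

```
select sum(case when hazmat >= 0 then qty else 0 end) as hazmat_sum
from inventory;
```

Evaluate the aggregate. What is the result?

5097

bin=S28: ✓ → 284
bin=S41: ✓ → 28
bin=S97: ✓ → 431
bin=S56: ✓ → 487
bin=S91: ✓ → 531
bin=S33: ✓ → 709
bin=S11: ✓ → 257
bin=S18: ✓ → 421
bin=S84: ✓ → 501
bin=S96: ✓ → 91
bin=S55: ✓ → 383
bin=S14: ✓ → 403
bin=S70: ✓ → 92
bin=S25: ✓ → 479
hazmat_sum = 284 + 28 + 431 + 487 + 531 + 709 + 257 + 421 + 501 + 91 + 383 + 403 + 92 + 479 = 5097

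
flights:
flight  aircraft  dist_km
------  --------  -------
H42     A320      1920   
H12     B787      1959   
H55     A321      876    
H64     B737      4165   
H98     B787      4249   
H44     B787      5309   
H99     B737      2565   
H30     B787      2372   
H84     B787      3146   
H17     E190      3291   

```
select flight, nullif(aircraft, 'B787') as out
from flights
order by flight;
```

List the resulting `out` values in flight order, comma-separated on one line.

NULL, E190, NULL, A320, NULL, A321, B737, NULL, NULL, B737

flight=H12: aircraft=B787 vs B787: equal → NULL
flight=H17: aircraft=E190 vs B787: differ → E190
flight=H30: aircraft=B787 vs B787: equal → NULL
flight=H42: aircraft=A320 vs B787: differ → A320
flight=H44: aircraft=B787 vs B787: equal → NULL
flight=H55: aircraft=A321 vs B787: differ → A321
flight=H64: aircraft=B737 vs B787: differ → B737
flight=H84: aircraft=B787 vs B787: equal → NULL
flight=H98: aircraft=B787 vs B787: equal → NULL
flight=H99: aircraft=B737 vs B787: differ → B737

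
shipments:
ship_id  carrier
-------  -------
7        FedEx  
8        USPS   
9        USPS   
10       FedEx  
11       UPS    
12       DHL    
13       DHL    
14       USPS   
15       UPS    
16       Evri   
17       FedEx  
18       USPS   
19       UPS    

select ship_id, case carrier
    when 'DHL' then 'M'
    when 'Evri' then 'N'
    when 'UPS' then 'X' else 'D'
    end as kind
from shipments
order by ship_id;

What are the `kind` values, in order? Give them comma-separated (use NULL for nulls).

ship_id=7: ELSE → D
ship_id=8: ELSE → D
ship_id=9: ELSE → D
ship_id=10: ELSE → D
ship_id=11: carrier='UPS' → X
ship_id=12: carrier='DHL' → M
ship_id=13: carrier='DHL' → M
ship_id=14: ELSE → D
ship_id=15: carrier='UPS' → X
ship_id=16: carrier='Evri' → N
ship_id=17: ELSE → D
ship_id=18: ELSE → D
ship_id=19: carrier='UPS' → X

D, D, D, D, X, M, M, D, X, N, D, D, X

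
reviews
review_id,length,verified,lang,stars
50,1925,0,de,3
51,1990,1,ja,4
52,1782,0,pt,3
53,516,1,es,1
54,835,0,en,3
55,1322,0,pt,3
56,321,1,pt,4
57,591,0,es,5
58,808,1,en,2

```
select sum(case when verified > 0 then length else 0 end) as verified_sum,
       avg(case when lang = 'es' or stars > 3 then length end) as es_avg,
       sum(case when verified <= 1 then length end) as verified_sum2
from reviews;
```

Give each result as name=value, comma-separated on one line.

[verified_sum: verified > 0]
review_id=50: ✗
review_id=51: ✓ → 1990
review_id=52: ✗
review_id=53: ✓ → 516
review_id=54: ✗
review_id=55: ✗
review_id=56: ✓ → 321
review_id=57: ✗
review_id=58: ✓ → 808
verified_sum = 1990 + 516 + 321 + 808 = 3635
—
[es_avg: lang = 'es' or stars > 3]
review_id=50: ✗
review_id=51: ✓ → 1990
review_id=52: ✗
review_id=53: ✓ → 516
review_id=54: ✗
review_id=55: ✗
review_id=56: ✓ → 321
review_id=57: ✓ → 591
review_id=58: ✗
es_avg = (1990 + 516 + 321 + 591) / 4 = 854.5
—
[verified_sum2: verified <= 1]
review_id=50: ✓ → 1925
review_id=51: ✓ → 1990
review_id=52: ✓ → 1782
review_id=53: ✓ → 516
review_id=54: ✓ → 835
review_id=55: ✓ → 1322
review_id=56: ✓ → 321
review_id=57: ✓ → 591
review_id=58: ✓ → 808
verified_sum2 = 1925 + 1990 + 1782 + 516 + 835 + 1322 + 321 + 591 + 808 = 10090

verified_sum=3635, es_avg=854.5, verified_sum2=10090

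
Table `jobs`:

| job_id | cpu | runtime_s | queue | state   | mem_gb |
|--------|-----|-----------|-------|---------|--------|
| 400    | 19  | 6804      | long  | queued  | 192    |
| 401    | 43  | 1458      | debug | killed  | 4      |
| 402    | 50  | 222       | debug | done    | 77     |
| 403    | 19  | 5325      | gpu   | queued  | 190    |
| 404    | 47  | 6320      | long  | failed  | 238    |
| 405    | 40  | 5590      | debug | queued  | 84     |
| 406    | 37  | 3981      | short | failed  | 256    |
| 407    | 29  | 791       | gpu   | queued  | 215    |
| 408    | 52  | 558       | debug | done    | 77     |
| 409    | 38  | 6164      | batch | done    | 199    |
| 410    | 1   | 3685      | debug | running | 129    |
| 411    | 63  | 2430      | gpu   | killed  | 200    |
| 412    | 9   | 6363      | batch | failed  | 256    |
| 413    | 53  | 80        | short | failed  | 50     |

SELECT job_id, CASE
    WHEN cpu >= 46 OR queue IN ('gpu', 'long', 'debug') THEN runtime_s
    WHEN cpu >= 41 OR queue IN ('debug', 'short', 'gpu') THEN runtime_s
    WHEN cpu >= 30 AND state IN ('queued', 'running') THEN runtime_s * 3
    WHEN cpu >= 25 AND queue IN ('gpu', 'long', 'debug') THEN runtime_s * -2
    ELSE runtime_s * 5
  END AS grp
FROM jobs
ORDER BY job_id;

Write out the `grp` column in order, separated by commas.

job_id=400: cpu >= 46 OR queue IN ('gpu', 'long', 'debug') → 6804
job_id=401: cpu >= 46 OR queue IN ('gpu', 'long', 'debug') → 1458
job_id=402: cpu >= 46 OR queue IN ('gpu', 'long', 'debug') → 222
job_id=403: cpu >= 46 OR queue IN ('gpu', 'long', 'debug') → 5325
job_id=404: cpu >= 46 OR queue IN ('gpu', 'long', 'debug') → 6320
job_id=405: cpu >= 46 OR queue IN ('gpu', 'long', 'debug') → 5590
job_id=406: cpu >= 41 OR queue IN ('debug', 'short', 'gpu') → 3981
job_id=407: cpu >= 46 OR queue IN ('gpu', 'long', 'debug') → 791
job_id=408: cpu >= 46 OR queue IN ('gpu', 'long', 'debug') → 558
job_id=409: ELSE → 30820
job_id=410: cpu >= 46 OR queue IN ('gpu', 'long', 'debug') → 3685
job_id=411: cpu >= 46 OR queue IN ('gpu', 'long', 'debug') → 2430
job_id=412: ELSE → 31815
job_id=413: cpu >= 46 OR queue IN ('gpu', 'long', 'debug') → 80

6804, 1458, 222, 5325, 6320, 5590, 3981, 791, 558, 30820, 3685, 2430, 31815, 80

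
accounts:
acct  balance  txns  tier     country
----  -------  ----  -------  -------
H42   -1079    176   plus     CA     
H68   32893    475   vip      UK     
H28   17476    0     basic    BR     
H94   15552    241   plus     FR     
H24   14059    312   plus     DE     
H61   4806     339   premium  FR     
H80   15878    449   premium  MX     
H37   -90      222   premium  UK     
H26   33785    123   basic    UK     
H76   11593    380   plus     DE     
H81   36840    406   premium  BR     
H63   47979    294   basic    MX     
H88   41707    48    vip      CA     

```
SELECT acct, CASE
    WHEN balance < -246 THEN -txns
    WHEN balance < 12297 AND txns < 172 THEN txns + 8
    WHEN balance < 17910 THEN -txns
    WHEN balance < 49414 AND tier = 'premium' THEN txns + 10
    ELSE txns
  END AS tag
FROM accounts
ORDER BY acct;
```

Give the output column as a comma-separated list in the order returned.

acct=H24: balance < 17910 → -312
acct=H26: ELSE → 123
acct=H28: balance < 17910 → 0
acct=H37: balance < 17910 → -222
acct=H42: balance < -246 → -176
acct=H61: balance < 17910 → -339
acct=H63: ELSE → 294
acct=H68: ELSE → 475
acct=H76: balance < 17910 → -380
acct=H80: balance < 17910 → -449
acct=H81: balance < 49414 AND tier = 'premium' → 416
acct=H88: ELSE → 48
acct=H94: balance < 17910 → -241

-312, 123, 0, -222, -176, -339, 294, 475, -380, -449, 416, 48, -241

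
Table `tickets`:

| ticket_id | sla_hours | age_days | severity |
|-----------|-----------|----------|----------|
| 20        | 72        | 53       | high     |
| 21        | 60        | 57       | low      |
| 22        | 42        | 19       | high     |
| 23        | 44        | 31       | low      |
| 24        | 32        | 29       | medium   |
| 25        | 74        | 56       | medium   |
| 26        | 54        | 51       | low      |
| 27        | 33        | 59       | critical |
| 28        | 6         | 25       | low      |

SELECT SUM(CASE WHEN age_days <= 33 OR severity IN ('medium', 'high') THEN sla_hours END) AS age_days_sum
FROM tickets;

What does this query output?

ticket_id=20: ✓ → 72
ticket_id=21: ✗
ticket_id=22: ✓ → 42
ticket_id=23: ✓ → 44
ticket_id=24: ✓ → 32
ticket_id=25: ✓ → 74
ticket_id=26: ✗
ticket_id=27: ✗
ticket_id=28: ✓ → 6
age_days_sum = 72 + 42 + 44 + 32 + 74 + 6 = 270

270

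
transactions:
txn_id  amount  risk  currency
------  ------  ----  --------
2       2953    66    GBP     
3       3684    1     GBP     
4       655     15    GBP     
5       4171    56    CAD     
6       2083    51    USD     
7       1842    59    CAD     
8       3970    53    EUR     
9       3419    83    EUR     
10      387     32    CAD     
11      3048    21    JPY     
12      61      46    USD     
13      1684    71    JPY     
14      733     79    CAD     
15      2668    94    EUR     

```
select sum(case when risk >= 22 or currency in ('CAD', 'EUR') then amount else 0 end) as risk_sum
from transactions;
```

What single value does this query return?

23971

txn_id=2: ✓ → 2953
txn_id=3: ✗
txn_id=4: ✗
txn_id=5: ✓ → 4171
txn_id=6: ✓ → 2083
txn_id=7: ✓ → 1842
txn_id=8: ✓ → 3970
txn_id=9: ✓ → 3419
txn_id=10: ✓ → 387
txn_id=11: ✗
txn_id=12: ✓ → 61
txn_id=13: ✓ → 1684
txn_id=14: ✓ → 733
txn_id=15: ✓ → 2668
risk_sum = 2953 + 4171 + 2083 + 1842 + 3970 + 3419 + 387 + 61 + 1684 + 733 + 2668 = 23971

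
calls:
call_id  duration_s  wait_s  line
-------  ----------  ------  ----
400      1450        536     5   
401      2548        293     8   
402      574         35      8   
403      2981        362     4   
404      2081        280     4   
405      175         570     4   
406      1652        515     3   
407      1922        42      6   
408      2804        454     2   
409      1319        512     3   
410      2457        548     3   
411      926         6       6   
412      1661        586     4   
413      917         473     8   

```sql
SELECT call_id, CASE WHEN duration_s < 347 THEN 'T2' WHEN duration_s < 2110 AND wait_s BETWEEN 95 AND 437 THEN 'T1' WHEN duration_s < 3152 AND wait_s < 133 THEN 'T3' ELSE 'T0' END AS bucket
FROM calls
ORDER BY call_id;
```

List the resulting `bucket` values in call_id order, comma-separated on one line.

T0, T0, T3, T0, T1, T2, T0, T3, T0, T0, T0, T3, T0, T0

call_id=400: ELSE → T0
call_id=401: ELSE → T0
call_id=402: duration_s < 3152 AND wait_s < 133 → T3
call_id=403: ELSE → T0
call_id=404: duration_s < 2110 AND wait_s BETWEEN 95 AND 437 → T1
call_id=405: duration_s < 347 → T2
call_id=406: ELSE → T0
call_id=407: duration_s < 3152 AND wait_s < 133 → T3
call_id=408: ELSE → T0
call_id=409: ELSE → T0
call_id=410: ELSE → T0
call_id=411: duration_s < 3152 AND wait_s < 133 → T3
call_id=412: ELSE → T0
call_id=413: ELSE → T0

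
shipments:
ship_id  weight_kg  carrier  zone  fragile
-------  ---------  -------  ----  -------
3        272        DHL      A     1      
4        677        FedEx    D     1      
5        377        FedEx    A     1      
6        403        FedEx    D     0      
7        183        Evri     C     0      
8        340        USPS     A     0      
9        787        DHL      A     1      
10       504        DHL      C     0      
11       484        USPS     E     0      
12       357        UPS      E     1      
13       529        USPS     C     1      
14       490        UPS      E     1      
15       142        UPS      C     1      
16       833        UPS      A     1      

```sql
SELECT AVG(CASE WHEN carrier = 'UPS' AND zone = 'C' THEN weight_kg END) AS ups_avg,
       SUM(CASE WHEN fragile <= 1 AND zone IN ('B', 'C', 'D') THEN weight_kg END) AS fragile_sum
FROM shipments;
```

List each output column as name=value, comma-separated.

[ups_avg: carrier = 'UPS' AND zone = 'C']
ship_id=3: ✗
ship_id=4: ✗
ship_id=5: ✗
ship_id=6: ✗
ship_id=7: ✗
ship_id=8: ✗
ship_id=9: ✗
ship_id=10: ✗
ship_id=11: ✗
ship_id=12: ✗
ship_id=13: ✗
ship_id=14: ✗
ship_id=15: ✓ → 142
ship_id=16: ✗
ups_avg = 142
—
[fragile_sum: fragile <= 1 AND zone IN ('B', 'C', 'D')]
ship_id=3: ✗
ship_id=4: ✓ → 677
ship_id=5: ✗
ship_id=6: ✓ → 403
ship_id=7: ✓ → 183
ship_id=8: ✗
ship_id=9: ✗
ship_id=10: ✓ → 504
ship_id=11: ✗
ship_id=12: ✗
ship_id=13: ✓ → 529
ship_id=14: ✗
ship_id=15: ✓ → 142
ship_id=16: ✗
fragile_sum = 677 + 403 + 183 + 504 + 529 + 142 = 2438

ups_avg=142, fragile_sum=2438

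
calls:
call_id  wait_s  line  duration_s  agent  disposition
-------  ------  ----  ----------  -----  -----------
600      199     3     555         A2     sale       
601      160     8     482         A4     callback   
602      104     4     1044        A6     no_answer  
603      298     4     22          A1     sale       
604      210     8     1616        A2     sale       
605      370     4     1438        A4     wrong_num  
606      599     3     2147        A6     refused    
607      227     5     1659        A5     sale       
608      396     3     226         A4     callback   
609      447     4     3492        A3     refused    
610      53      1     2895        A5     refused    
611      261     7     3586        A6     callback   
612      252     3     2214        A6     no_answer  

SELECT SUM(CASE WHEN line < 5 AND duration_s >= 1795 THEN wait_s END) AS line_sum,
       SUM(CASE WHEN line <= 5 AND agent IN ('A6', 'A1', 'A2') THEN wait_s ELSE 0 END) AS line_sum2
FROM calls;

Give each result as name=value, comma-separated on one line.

line_sum=1351, line_sum2=1452

[line_sum: line < 5 AND duration_s >= 1795]
call_id=600: ✗
call_id=601: ✗
call_id=602: ✗
call_id=603: ✗
call_id=604: ✗
call_id=605: ✗
call_id=606: ✓ → 599
call_id=607: ✗
call_id=608: ✗
call_id=609: ✓ → 447
call_id=610: ✓ → 53
call_id=611: ✗
call_id=612: ✓ → 252
line_sum = 599 + 447 + 53 + 252 = 1351
—
[line_sum2: line <= 5 AND agent IN ('A6', 'A1', 'A2')]
call_id=600: ✓ → 199
call_id=601: ✗
call_id=602: ✓ → 104
call_id=603: ✓ → 298
call_id=604: ✗
call_id=605: ✗
call_id=606: ✓ → 599
call_id=607: ✗
call_id=608: ✗
call_id=609: ✗
call_id=610: ✗
call_id=611: ✗
call_id=612: ✓ → 252
line_sum2 = 199 + 104 + 298 + 599 + 252 = 1452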